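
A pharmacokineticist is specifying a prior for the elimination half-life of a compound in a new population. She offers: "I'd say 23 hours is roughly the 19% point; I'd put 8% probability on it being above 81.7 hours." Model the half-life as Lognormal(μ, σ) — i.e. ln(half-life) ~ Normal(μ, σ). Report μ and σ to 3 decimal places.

If T ~ Lognormal(μ,σ) then ln T ~ Normal(μ,σ), so the p-quantile of ln T is μ + z_p·σ.
ln(23) = 3.135 and ln(81.7) = 4.403; z_{0.19} = -0.8779, z_{0.92} = 1.405.
σ = (4.403 − 3.135)/(1.405 − (-0.8779)) = 0.555.
μ = 3.135 − (-0.8779)·0.555 = 3.623.

μ ≈ 3.623, σ ≈ 0.555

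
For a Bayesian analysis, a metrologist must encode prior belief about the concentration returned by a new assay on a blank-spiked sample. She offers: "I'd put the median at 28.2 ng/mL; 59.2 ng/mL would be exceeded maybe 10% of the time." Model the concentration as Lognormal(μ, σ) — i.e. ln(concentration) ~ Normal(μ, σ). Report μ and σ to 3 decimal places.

μ ≈ 3.339, σ ≈ 0.579

If T ~ Lognormal(μ,σ) then ln T ~ Normal(μ,σ), so the p-quantile of ln T is μ + z_p·σ.
ln(28.2) = 3.339 and ln(59.2) = 4.081; z_{0.5} = 0, z_{0.9} = 1.282.
σ = (4.081 − 3.339)/(1.282 − (0)) = 0.579.
μ = 3.339 − (0)·0.579 = 3.339.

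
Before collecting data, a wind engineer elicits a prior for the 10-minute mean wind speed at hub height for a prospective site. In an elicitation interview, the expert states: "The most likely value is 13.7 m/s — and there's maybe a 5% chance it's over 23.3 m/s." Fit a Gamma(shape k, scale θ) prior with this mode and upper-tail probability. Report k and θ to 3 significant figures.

Gamma(k,θ) with k>1 has mode (k−1)θ, so θ = 13.7/(k−1).
Need P(X < 23.3) = 0.95 with θ tied to k this way. Start at k = 2, θ = 13.7: P(X<23.3) ≈ 0.507.
Too low — raise k to concentrate. Iterating converges to k ≈ 10.9.
Then θ = 13.7/(10.9−1) ≈ 1.38.

k ≈ 10.9, θ ≈ 1.38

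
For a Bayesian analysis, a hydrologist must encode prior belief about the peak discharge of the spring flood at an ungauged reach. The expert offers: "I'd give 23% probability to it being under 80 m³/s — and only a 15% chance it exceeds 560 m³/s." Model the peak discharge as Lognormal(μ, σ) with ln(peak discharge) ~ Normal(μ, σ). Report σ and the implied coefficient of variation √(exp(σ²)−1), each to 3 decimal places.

σ ≈ 1.096, CV ≈ 1.525

If T ~ Lognormal(μ,σ) then ln T ~ Normal(μ,σ), so the p-quantile of ln T is μ + z_p·σ.
ln(80) = 4.382 and ln(560) = 6.328; z_{0.23} = -0.7388, z_{0.85} = 1.036.
σ = (6.328 − 4.382)/(1.036 − (-0.7388)) = 1.096.
μ = 4.382 − (-0.7388)·1.096 = 5.192.
CV = √(exp(σ²)−1) = √(exp(1.2015)−1) = 1.525.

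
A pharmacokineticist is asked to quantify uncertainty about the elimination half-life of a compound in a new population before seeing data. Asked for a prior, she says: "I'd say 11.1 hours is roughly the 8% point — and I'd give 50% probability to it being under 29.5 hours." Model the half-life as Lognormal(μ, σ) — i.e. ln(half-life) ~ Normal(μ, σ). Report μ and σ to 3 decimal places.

μ ≈ 3.384, σ ≈ 0.696

If T ~ Lognormal(μ,σ) then ln T ~ Normal(μ,σ), so the p-quantile of ln T is μ + z_p·σ.
ln(11.1) = 2.407 and ln(29.5) = 3.384; z_{0.08} = -1.405, z_{0.5} = 0.
σ = (3.384 − 2.407)/(0 − (-1.405)) = 0.696.
μ = 2.407 − (-1.405)·0.696 = 3.384.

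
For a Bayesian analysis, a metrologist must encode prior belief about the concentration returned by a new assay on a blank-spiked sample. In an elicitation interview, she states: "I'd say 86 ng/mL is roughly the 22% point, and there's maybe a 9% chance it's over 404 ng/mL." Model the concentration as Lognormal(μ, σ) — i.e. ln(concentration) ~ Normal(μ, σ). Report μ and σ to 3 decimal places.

If T ~ Lognormal(μ,σ) then ln T ~ Normal(μ,σ), so the p-quantile of ln T is μ + z_p·σ.
ln(86) = 4.454 and ln(404) = 6.001; z_{0.22} = -0.7722, z_{0.91} = 1.341.
σ = (6.001 − 4.454)/(1.341 − (-0.7722)) = 0.732.
μ = 4.454 − (-0.7722)·0.732 = 5.020.

μ ≈ 5.020, σ ≈ 0.732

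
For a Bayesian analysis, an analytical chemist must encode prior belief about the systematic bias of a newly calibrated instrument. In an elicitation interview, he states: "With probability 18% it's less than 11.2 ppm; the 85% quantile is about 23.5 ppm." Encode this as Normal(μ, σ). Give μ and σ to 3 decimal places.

For Normal(μ,σ), the p-quantile is μ + z_p·σ. Here z_{0.18} = -0.9154, z_{0.85} = 1.036.
So 11.2 = μ − 0.9154σ and 23.5 = μ + 1.036σ.
Subtracting: σ = (23.5 − 11.2)/(1.036 − (-0.9154)) = 6.302.
Then μ = 11.2 − (-0.9154)·6.302 = 16.969.

μ = 16.969, σ = 6.302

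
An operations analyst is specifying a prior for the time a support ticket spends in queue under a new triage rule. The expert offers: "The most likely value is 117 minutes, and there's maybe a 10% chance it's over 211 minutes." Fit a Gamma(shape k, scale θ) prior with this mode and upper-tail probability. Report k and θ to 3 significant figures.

Gamma(k,θ) with k>1 has mode (k−1)θ, so θ = 117/(k−1).
Need P(X < 211) = 0.9 with θ tied to k this way. Start at k = 2, θ = 117: P(X<211) ≈ 0.538.
Too low — raise k to concentrate. Iterating converges to k ≈ 6.48.
Then θ = 117/(6.48−1) ≈ 21.4.

k ≈ 6.48, θ ≈ 21.4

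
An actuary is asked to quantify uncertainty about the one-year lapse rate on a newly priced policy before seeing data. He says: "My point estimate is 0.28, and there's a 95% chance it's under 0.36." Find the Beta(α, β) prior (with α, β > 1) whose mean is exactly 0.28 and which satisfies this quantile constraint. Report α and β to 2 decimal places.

With mean 0.28 fixed, write α = 0.28s, β = 0.72s where s = α+β.
Need P(θ < 0.36) = 0.95 under Beta(0.28s, 0.72s). Normal approximation: (q−m)/√(m(1−m)/s) ≈ z_{0.95} = 1.64, so s ≈ 0.28·0.72·(1.64)²/(0.36−0.28)² = 85.2.
At s = 85.2: P(θ<0.36) ≈ 0.945. Adjusting to match 0.95 gives s ≈ 90.38.
So α = 0.28·90.38 ≈ 25.31, β = 0.72·90.38 ≈ 65.08.

α ≈ 25.31, β ≈ 65.08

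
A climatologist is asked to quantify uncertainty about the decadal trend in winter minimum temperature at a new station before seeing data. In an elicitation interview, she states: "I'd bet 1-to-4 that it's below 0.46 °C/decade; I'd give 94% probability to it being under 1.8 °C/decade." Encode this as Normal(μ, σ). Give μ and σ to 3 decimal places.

μ = 0.931, σ = 0.559

For Normal(μ,σ), the p-quantile is μ + z_p·σ. Here z_{0.2} = -0.8416, z_{0.94} = 1.555.
So 0.46 = μ − 0.8416σ and 1.8 = μ + 1.555σ.
Subtracting: σ = (1.8 − 0.46)/(1.555 − (-0.8416)) = 0.559.
Then μ = 0.46 − (-0.8416)·0.559 = 0.931.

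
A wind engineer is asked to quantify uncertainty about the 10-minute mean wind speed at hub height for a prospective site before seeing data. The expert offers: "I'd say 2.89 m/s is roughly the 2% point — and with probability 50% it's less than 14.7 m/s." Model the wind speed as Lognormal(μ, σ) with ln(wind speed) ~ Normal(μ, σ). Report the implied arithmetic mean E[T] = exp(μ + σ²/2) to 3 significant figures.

If T ~ Lognormal(μ,σ) then ln T ~ Normal(μ,σ), so the p-quantile of ln T is μ + z_p·σ.
ln(2.89) = 1.061 and ln(14.7) = 2.688; z_{0.02} = -2.054, z_{0.5} = 0.
σ = (2.688 − 1.061)/(0 − (-2.054)) = 0.792.
μ = 1.061 − (-2.054)·0.792 = 2.688.
E[T] = exp(μ + σ²/2) = exp(2.688 + 0.3136) = 20.1 m/s.

E[T] ≈ 20.1 m/s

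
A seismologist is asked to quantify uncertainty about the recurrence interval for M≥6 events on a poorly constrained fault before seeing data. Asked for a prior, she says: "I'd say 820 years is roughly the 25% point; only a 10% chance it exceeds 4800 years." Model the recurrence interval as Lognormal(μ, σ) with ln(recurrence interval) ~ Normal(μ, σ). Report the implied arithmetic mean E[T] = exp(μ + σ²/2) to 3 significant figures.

E[T] ≈ 2270 years

If T ~ Lognormal(μ,σ) then ln T ~ Normal(μ,σ), so the p-quantile of ln T is μ + z_p·σ.
ln(820) = 6.709 and ln(4800) = 8.476; z_{0.25} = -0.6745, z_{0.9} = 1.282.
σ = (8.476 − 6.709)/(1.282 − (-0.6745)) = 0.903.
μ = 6.709 − (-0.6745)·0.903 = 7.319.
E[T] = exp(μ + σ²/2) = exp(7.319 + 0.4081) = 2270 years.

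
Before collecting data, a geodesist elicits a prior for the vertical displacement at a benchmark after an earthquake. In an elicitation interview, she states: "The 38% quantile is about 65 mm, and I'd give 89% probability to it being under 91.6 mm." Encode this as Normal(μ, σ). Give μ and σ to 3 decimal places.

For Normal(μ,σ), the p-quantile is μ + z_p·σ. Here z_{0.38} = -0.3055, z_{0.89} = 1.227.
So 65 = μ − 0.3055σ and 91.6 = μ + 1.227σ.
Subtracting: σ = (91.6 − 65)/(1.227 − (-0.3055)) = 17.363.
Then μ = 65 − (-0.3055)·17.363 = 70.304.

μ = 70.304, σ = 17.363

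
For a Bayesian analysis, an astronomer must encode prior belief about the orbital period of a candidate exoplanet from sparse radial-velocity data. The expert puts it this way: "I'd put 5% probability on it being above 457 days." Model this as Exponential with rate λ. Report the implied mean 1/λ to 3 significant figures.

mean ≈ 153 days

P(T > 457.0) = e^(−λ·457.0) = 0.05, so λ = −ln(0.05)/457.0 = 0.00656.
Mean = 1/λ = 153 days.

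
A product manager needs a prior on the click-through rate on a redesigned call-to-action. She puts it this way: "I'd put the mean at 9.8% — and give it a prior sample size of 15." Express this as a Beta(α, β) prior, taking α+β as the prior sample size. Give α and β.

α = 1.47, β = 13.53

Under the effective-sample-size interpretation, Beta(α, β) has prior mean α/(α+β) and prior sample size α+β.
So α+β = 15 and α/(α+β) = 0.098, giving α = 0.098·15 = 1.47 and β = 15 − 1.47 = 13.53.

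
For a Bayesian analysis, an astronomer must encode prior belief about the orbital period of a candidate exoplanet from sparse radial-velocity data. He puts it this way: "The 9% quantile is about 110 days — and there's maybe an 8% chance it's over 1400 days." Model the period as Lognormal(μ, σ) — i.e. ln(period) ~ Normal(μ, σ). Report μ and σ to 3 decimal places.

μ ≈ 5.943, σ ≈ 0.926

If T ~ Lognormal(μ,σ) then ln T ~ Normal(μ,σ), so the p-quantile of ln T is μ + z_p·σ.
ln(110) = 4.7 and ln(1400) = 7.244; z_{0.09} = -1.341, z_{0.92} = 1.405.
σ = (7.244 − 4.7)/(1.405 − (-1.341)) = 0.926.
μ = 4.7 − (-1.341)·0.926 = 5.943.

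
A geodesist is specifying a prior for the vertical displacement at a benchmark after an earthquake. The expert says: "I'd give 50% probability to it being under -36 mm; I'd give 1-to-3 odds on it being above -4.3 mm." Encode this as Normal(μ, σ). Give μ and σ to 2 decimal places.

For Normal(μ,σ), the p-quantile is μ + z_p·σ. Here z_{0.5} = 0, z_{0.75} = 0.6745.
So -36 = μ + 0σ and -4.3 = μ + 0.6745σ.
Subtracting: σ = (-4.3 − -36)/(0.6745 − (0)) = 47.00.
Then μ = -36 − (0)·47.00 = -36.00.

μ = -36.00, σ = 47.00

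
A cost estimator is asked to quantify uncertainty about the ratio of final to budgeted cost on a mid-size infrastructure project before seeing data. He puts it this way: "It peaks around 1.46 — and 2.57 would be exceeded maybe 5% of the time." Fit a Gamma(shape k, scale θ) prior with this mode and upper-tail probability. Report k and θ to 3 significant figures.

Gamma(k,θ) with k>1 has mode (k−1)θ, so θ = 1.46/(k−1).
Need P(X < 2.57) = 0.95 with θ tied to k this way. Start at k = 2, θ = 1.46: P(X<2.57) ≈ 0.525.
Too low — raise k to concentrate. Iterating converges to k ≈ 9.72.
Then θ = 1.46/(9.72−1) ≈ 0.167.

k ≈ 9.72, θ ≈ 0.167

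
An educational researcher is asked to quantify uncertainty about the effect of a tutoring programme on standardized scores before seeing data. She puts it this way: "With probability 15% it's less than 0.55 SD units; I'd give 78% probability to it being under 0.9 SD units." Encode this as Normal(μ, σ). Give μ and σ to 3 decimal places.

For Normal(μ,σ), the p-quantile is μ + z_p·σ. Here z_{0.15} = -1.036, z_{0.78} = 0.7722.
So 0.55 = μ − 1.036σ and 0.9 = μ + 0.7722σ.
Subtracting: σ = (0.9 − 0.55)/(0.7722 − (-1.036)) = 0.194.
Then μ = 0.55 − (-1.036)·0.194 = 0.751.

μ = 0.751, σ = 0.194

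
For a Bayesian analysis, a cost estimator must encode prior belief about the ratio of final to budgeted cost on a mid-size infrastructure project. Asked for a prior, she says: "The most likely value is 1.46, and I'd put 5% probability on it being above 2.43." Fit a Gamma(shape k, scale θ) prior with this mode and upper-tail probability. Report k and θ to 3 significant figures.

Gamma(k,θ) with k>1 has mode (k−1)θ, so θ = 1.46/(k−1).
Need P(X < 2.43) = 0.95 with θ tied to k this way. Start at k = 2, θ = 1.46: P(X<2.43) ≈ 0.496.
Too low — raise k to concentrate. Iterating converges to k ≈ 11.8.
Then θ = 1.46/(11.8−1) ≈ 0.136.

k ≈ 11.8, θ ≈ 0.136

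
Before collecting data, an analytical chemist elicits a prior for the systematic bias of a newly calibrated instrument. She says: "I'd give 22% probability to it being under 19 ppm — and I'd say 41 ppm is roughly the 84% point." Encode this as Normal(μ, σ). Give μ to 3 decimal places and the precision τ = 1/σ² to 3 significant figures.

μ = 28.616, τ = 0.00645

For Normal(μ,σ), the p-quantile is μ + z_p·σ. Here z_{0.22} = -0.7722, z_{0.84} = 0.9945.
So 19 = μ − 0.7722σ and 41 = μ + 0.9945σ.
Subtracting: σ = (41 − 19)/(0.9945 − (-0.7722)) = 12.453.
Then μ = 19 − (-0.7722)·12.453 = 28.616.
Precision τ = 1/σ² = 1/12.45² = 0.00645.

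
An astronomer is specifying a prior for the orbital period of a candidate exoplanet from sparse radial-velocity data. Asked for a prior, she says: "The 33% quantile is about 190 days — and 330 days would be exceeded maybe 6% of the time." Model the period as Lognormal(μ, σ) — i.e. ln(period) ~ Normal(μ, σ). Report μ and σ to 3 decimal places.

μ ≈ 5.369, σ ≈ 0.277

If T ~ Lognormal(μ,σ) then ln T ~ Normal(μ,σ), so the p-quantile of ln T is μ + z_p·σ.
ln(190) = 5.247 and ln(330) = 5.799; z_{0.33} = -0.4399, z_{0.94} = 1.555.
σ = (5.799 − 5.247)/(1.555 − (-0.4399)) = 0.277.
μ = 5.247 − (-0.4399)·0.277 = 5.369.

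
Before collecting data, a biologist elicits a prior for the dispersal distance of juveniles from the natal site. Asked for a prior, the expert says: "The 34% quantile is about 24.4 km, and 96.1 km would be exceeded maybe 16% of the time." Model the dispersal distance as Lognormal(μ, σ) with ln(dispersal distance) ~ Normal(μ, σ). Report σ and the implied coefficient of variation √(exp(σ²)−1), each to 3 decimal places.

σ ≈ 0.974, CV ≈ 1.259

If T ~ Lognormal(μ,σ) then ln T ~ Normal(μ,σ), so the p-quantile of ln T is μ + z_p·σ.
ln(24.4) = 3.195 and ln(96.1) = 4.565; z_{0.34} = -0.4125, z_{0.84} = 0.9945.
σ = (4.565 − 3.195)/(0.9945 − (-0.4125)) = 0.974.
μ = 3.195 − (-0.4125)·0.974 = 3.596.
CV = √(exp(σ²)−1) = √(exp(0.9493)−1) = 1.259.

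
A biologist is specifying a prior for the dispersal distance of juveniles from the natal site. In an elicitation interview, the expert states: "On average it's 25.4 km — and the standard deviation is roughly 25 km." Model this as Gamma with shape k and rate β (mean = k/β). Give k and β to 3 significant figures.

k ≈ 1.03, β ≈ 0.0406

For Gamma(k, rate β): mean = k/β, variance = k/β², so CV = 1/√k.
CV = SD/mean = 25/25.4 = 0.9843, hence k = 1/CV² = 1.03.
Then β = k/mean = 1.03/25.4 = 0.0406.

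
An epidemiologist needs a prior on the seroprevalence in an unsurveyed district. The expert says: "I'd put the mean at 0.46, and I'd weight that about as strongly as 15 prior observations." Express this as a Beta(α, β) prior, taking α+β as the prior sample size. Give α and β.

α = 6.9, β = 8.1

Under the effective-sample-size interpretation, Beta(α, β) has prior mean α/(α+β) and prior sample size α+β.
So α+β = 15 and α/(α+β) = 0.46, giving α = 0.46·15 = 6.9 and β = 15 − 6.9 = 8.1.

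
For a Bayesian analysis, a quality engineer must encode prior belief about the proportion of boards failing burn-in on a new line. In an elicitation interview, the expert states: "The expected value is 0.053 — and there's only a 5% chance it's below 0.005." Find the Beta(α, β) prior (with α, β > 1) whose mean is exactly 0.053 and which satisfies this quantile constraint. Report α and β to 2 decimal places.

α ≈ 1.29, β ≈ 23.11

With mean 0.053 fixed, write α = 0.053s, β = 0.947s where s = α+β.
Need P(θ < 0.005) = 0.05 under Beta(0.053s, 0.947s). Normal approximation: (q−m)/√(m(1−m)/s) ≈ z_{0.05} = -1.64, so s ≈ 0.053·0.947·(-1.64)²/(0.005−0.053)² = 58.9.
At s = 58.9: P(θ<0.005) ≈ 0.002. Adjusting to match 0.05 gives s ≈ 24.41.
So α = 0.053·24.41 ≈ 1.29, β = 0.947·24.41 ≈ 23.11.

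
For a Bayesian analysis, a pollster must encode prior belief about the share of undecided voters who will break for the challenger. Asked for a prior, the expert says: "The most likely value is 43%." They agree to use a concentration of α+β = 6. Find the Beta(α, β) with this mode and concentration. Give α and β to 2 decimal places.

α = 2.72, β = 3.28

For α,β > 1 the Beta mode is (α−1)/(α+β−2). With α+β = 6, the mode is (α−1)/4.
Set (α−1)/4 = 0.43 → α = 1 + 0.43·4 = 2.72.
β = 6 − α = 3.28.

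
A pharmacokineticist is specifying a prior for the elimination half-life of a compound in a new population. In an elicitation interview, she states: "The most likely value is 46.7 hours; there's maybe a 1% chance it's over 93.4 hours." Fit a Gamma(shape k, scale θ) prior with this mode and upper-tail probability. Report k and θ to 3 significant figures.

Gamma(k,θ) with k>1 has mode (k−1)θ, so θ = 46.7/(k−1).
Need P(X < 93.4) = 0.99 with θ tied to k this way. Start at k = 2, θ = 46.7: P(X<93.4) ≈ 0.594.
Too low — raise k to concentrate. Iterating converges to k ≈ 11.2.
Then θ = 46.7/(11.2−1) ≈ 4.57.

k ≈ 11.2, θ ≈ 4.57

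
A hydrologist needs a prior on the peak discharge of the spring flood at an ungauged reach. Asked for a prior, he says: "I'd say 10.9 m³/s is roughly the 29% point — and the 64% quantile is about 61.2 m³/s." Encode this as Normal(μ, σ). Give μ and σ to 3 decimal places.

The p-quantile of Normal(μ,σ) is μ + z_p·σ, with z_{0.29} = -0.5534 and z_{0.64} = 0.3585.
Eliminate σ: μ = (z₂·x₁ − z₁·x₂)/(z₂ − z₁) = (0.3585·10.9 − (-0.5534)·61.2)/0.9118 = 41.426.
Then σ = (x₂ − x₁)/(z₂ − z₁) = (61.2 − 10.9)/0.9118 = 55.163.

μ = 41.426, σ = 55.163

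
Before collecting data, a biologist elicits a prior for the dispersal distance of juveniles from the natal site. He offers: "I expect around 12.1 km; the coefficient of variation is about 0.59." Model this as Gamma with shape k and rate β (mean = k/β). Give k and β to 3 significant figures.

k ≈ 2.87, β ≈ 0.237

For Gamma(k, rate β): mean = k/β, variance = k/β², so CV = 1/√k.
CV = 0.59, hence k = 1/CV² = 2.87.
Then β = k/mean = 2.87/12.1 = 0.237.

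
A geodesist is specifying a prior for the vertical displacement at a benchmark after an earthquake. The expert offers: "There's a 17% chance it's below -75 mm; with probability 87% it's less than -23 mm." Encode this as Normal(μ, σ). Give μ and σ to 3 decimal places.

For Normal(μ,σ), the p-quantile is μ + z_p·σ. Here z_{0.17} = -0.9542, z_{0.87} = 1.126.
So -75 = μ − 0.9542σ and -23 = μ + 1.126σ.
Subtracting: σ = (-23 − -75)/(1.126 − (-0.9542)) = 24.993.
Then μ = -75 − (-0.9542)·24.993 = -51.152.

μ = -51.152, σ = 24.993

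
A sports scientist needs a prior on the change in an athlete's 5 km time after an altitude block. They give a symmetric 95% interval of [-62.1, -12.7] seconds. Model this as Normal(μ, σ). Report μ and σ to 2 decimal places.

μ = -37.40, σ = 12.60

A symmetric 95% interval runs μ ± z·σ with z = 1.96.
Half-width = 24.7, so σ = 24.7/1.96 = 12.60.
μ is the interval midpoint, -37.40.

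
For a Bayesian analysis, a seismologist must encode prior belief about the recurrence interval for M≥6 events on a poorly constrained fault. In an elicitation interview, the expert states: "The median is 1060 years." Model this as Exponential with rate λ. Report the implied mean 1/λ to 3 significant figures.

Exponential median = ln 2 / λ, so λ = ln 2 / 1060.0 = 0.000654.
Mean = 1/λ = 1530 years.

mean ≈ 1530 years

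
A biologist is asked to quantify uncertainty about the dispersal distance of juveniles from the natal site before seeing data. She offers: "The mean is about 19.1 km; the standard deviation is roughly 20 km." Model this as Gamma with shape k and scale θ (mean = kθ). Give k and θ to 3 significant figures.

k ≈ 0.912, θ ≈ 20.9

For Gamma(k, scale θ): mean = kθ, variance = kθ², so CV = 1/√k.
CV = SD/mean = 20/19.1 = 1.047, hence k = 1/CV² = 0.912.
Then θ = mean/k = 19.1/0.912 = 20.9.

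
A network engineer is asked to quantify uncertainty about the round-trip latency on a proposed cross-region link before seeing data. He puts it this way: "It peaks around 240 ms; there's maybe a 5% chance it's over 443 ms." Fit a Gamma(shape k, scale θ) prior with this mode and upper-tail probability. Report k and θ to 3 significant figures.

Gamma(k,θ) with k>1 has mode (k−1)θ, so θ = 240/(k−1).
Need P(X < 443) = 0.95 with θ tied to k this way. Start at k = 2, θ = 240: P(X<443) ≈ 0.551.
Too low — raise k to concentrate. Iterating converges to k ≈ 8.41.
Then θ = 240/(8.41−1) ≈ 32.4.

k ≈ 8.41, θ ≈ 32.4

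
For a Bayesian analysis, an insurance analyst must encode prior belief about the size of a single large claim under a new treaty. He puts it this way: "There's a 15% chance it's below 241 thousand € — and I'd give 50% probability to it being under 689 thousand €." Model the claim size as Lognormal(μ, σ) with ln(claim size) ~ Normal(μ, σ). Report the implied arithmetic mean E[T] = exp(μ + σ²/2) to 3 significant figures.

If T ~ Lognormal(μ,σ) then ln T ~ Normal(μ,σ), so the p-quantile of ln T is μ + z_p·σ.
ln(241) = 5.485 and ln(689) = 6.535; z_{0.15} = -1.036, z_{0.5} = 0.
σ = (6.535 − 5.485)/(0 − (-1.036)) = 1.014.
μ = 5.485 − (-1.036)·1.014 = 6.535.
E[T] = exp(μ + σ²/2) = exp(6.535 + 0.5136) = 1150 thousand €.

E[T] ≈ 1150 thousand €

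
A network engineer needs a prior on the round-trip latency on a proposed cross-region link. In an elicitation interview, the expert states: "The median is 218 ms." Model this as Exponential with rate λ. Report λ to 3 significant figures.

λ ≈ 0.00318

Exponential median = ln 2 / λ, so λ = ln 2 / 218.0 = 0.00318.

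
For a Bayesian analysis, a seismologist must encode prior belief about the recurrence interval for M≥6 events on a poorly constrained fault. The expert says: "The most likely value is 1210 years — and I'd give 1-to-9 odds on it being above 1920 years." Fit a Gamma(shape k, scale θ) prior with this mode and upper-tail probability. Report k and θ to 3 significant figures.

Gamma(k,θ) with k>1 has mode (k−1)θ, so θ = 1210/(k−1).
Need P(X < 1920) = 0.9 with θ tied to k this way. Start at k = 2, θ = 1210: P(X<1920) ≈ 0.471.
Too low — raise k to concentrate. Iterating converges to k ≈ 9.8.
Then θ = 1210/(9.8−1) ≈ 137.

k ≈ 9.8, θ ≈ 137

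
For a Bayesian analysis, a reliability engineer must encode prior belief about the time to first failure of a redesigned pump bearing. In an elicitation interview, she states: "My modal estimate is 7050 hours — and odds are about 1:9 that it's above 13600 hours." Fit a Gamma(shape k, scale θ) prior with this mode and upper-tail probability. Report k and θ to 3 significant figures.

k ≈ 5.43, θ ≈ 1590

Gamma(k,θ) with k>1 has mode (k−1)θ, so θ = 7050/(k−1).
Need P(X < 13600) = 0.9 with θ tied to k this way. Start at k = 2, θ = 7050: P(X<13600) ≈ 0.574.
Too low — raise k to concentrate. Iterating converges to k ≈ 5.43.
Then θ = 7050/(5.43−1) ≈ 1590.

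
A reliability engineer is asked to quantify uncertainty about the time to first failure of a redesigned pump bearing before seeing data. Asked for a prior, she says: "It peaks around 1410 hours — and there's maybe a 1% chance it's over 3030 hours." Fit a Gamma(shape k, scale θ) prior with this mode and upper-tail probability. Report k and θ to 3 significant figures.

Gamma(k,θ) with k>1 has mode (k−1)θ, so θ = 1410/(k−1).
Need P(X < 3030) = 0.99 with θ tied to k this way. Start at k = 2, θ = 1410: P(X<3030) ≈ 0.633.
Too low — raise k to concentrate. Iterating converges to k ≈ 9.28.
Then θ = 1410/(9.28−1) ≈ 170.

k ≈ 9.28, θ ≈ 170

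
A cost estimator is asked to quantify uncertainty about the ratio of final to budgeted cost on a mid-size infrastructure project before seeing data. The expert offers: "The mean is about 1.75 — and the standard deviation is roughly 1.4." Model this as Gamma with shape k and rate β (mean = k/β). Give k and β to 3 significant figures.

k ≈ 1.56, β ≈ 0.893

For Gamma(k, rate β): mean = k/β, variance = k/β², so CV = 1/√k.
CV = SD/mean = 1.4/1.75 = 0.8, hence k = 1/CV² = 1.56.
Then β = k/mean = 1.56/1.75 = 0.893.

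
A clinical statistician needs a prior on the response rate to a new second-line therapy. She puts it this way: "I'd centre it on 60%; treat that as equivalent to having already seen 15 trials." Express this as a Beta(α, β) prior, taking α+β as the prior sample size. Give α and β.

α = 9, β = 6

Under the effective-sample-size interpretation, Beta(α, β) has prior mean α/(α+β) and prior sample size α+β.
So α+β = 15 and α/(α+β) = 0.6, giving α = 0.6·15 = 9 and β = 15 − 9 = 6.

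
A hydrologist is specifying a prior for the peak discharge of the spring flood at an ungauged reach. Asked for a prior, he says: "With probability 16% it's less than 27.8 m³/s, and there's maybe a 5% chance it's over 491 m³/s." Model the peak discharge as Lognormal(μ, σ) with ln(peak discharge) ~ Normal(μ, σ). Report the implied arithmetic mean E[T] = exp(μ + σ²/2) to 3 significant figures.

E[T] ≈ 148 m³/s

If T ~ Lognormal(μ,σ) then ln T ~ Normal(μ,σ), so the p-quantile of ln T is μ + z_p·σ.
ln(27.8) = 3.325 and ln(491) = 6.196; z_{0.16} = -0.9945, z_{0.95} = 1.645.
σ = (6.196 − 3.325)/(1.645 − (-0.9945)) = 1.088.
μ = 3.325 − (-0.9945)·1.088 = 4.407.
E[T] = exp(μ + σ²/2) = exp(4.407 + 0.5918) = 148 m³/s.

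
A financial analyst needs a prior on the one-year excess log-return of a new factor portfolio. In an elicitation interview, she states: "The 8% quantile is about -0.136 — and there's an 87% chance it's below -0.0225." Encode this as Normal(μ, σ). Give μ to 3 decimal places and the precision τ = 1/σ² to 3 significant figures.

μ = -0.073, τ = 497

For Normal(μ,σ), the p-quantile is μ + z_p·σ. Here z_{0.08} = -1.405, z_{0.87} = 1.126.
So -0.136 = μ − 1.405σ and -0.0225 = μ + 1.126σ.
Subtracting: σ = (-0.0225 − -0.136)/(1.126 − (-1.405)) = 0.045.
Then μ = -0.136 − (-1.405)·0.045 = -0.073.
Precision τ = 1/σ² = 1/0.04484² = 497.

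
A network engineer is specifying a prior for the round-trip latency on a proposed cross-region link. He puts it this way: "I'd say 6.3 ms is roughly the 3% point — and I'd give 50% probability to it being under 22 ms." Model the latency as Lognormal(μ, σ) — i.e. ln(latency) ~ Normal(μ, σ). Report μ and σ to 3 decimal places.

If T ~ Lognormal(μ,σ) then ln T ~ Normal(μ,σ), so the p-quantile of ln T is μ + z_p·σ.
ln(6.3) = 1.841 and ln(22) = 3.091; z_{0.03} = -1.881, z_{0.5} = 0.
σ = (3.091 − 1.841)/(0 − (-1.881)) = 0.665.
μ = 1.841 − (-1.881)·0.665 = 3.091.

μ ≈ 3.091, σ ≈ 0.665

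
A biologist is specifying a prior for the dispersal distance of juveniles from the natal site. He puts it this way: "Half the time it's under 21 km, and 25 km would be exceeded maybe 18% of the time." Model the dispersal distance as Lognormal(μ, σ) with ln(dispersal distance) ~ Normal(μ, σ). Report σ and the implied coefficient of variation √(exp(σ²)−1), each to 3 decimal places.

σ ≈ 0.190, CV ≈ 0.192

If T ~ Lognormal(μ,σ) then ln T ~ Normal(μ,σ), so the p-quantile of ln T is μ + z_p·σ.
ln(21) = 3.045 and ln(25) = 3.219; z_{0.5} = 0, z_{0.82} = 0.9154.
σ = (3.219 − 3.045)/(0.9154 − (0)) = 0.190.
μ = 3.045 − (0)·0.190 = 3.045.
CV = √(exp(σ²)−1) = √(exp(0.0363)−1) = 0.192.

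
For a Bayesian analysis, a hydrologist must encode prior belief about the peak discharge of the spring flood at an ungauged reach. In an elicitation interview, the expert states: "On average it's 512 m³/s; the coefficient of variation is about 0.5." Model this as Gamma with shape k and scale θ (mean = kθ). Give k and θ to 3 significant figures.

k ≈ 4, θ ≈ 128

For Gamma(k, scale θ): mean = kθ, variance = kθ², so CV = 1/√k.
CV = 0.5, hence k = 1/CV² = 4.
Then θ = mean/k = 512/4 = 128.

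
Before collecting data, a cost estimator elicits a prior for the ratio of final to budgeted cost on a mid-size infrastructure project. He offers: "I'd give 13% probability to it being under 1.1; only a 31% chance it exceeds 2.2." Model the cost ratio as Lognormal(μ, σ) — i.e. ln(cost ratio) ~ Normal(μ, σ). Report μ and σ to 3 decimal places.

μ ≈ 0.577, σ ≈ 0.427

If T ~ Lognormal(μ,σ) then ln T ~ Normal(μ,σ), so the p-quantile of ln T is μ + z_p·σ.
ln(1.1) = 0.09531 and ln(2.2) = 0.7885; z_{0.13} = -1.126, z_{0.69} = 0.4959.
σ = (0.7885 − 0.09531)/(0.4959 − (-1.126)) = 0.427.
μ = 0.09531 − (-1.126)·0.427 = 0.577.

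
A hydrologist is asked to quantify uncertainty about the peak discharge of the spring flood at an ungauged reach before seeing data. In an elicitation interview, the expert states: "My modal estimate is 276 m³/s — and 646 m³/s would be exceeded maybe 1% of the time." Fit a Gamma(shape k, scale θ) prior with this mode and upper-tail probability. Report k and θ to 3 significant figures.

k ≈ 7.58, θ ≈ 41.9

Gamma(k,θ) with k>1 has mode (k−1)θ, so θ = 276/(k−1).
Need P(X < 646) = 0.99 with θ tied to k this way. Start at k = 2, θ = 276: P(X<646) ≈ 0.678.
Too low — raise k to concentrate. Iterating converges to k ≈ 7.58.
Then θ = 276/(7.58−1) ≈ 41.9.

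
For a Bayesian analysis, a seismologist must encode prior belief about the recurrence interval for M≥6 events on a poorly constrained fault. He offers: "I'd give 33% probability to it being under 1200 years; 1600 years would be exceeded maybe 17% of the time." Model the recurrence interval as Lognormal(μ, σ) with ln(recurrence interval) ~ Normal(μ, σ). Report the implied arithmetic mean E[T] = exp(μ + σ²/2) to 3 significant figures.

If T ~ Lognormal(μ,σ) then ln T ~ Normal(μ,σ), so the p-quantile of ln T is μ + z_p·σ.
ln(1200) = 7.09 and ln(1600) = 7.378; z_{0.33} = -0.4399, z_{0.83} = 0.9542.
σ = (7.378 − 7.09)/(0.9542 − (-0.4399)) = 0.206.
μ = 7.09 − (-0.4399)·0.206 = 7.181.
E[T] = exp(μ + σ²/2) = exp(7.181 + 0.0213) = 1340 years.

E[T] ≈ 1340 years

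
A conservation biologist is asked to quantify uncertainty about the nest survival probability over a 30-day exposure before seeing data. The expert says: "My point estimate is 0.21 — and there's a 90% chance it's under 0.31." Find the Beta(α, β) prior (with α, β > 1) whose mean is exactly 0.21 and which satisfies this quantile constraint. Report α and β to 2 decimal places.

With mean 0.21 fixed, write α = 0.21s, β = 0.79s where s = α+β.
Need P(θ < 0.31) = 0.9 under Beta(0.21s, 0.79s). Normal approximation: (q−m)/√(m(1−m)/s) ≈ z_{0.9} = 1.28, so s ≈ 0.21·0.79·(1.28)²/(0.31−0.21)² = 27.2.
At s = 27.2: P(θ<0.31) ≈ 0.894. Adjusting to match 0.9 gives s ≈ 28.91.
So α = 0.21·28.91 ≈ 6.07, β = 0.79·28.91 ≈ 22.84.

α ≈ 6.07, β ≈ 22.84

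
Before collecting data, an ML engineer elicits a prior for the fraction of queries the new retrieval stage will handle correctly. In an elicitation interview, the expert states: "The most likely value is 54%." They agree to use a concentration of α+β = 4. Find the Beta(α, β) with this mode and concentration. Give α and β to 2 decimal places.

α = 2.08, β = 1.92

For α,β > 1 the Beta mode is (α−1)/(α+β−2). With α+β = 4, the mode is (α−1)/2.
Set (α−1)/2 = 0.54 → α = 1 + 0.54·2 = 2.08.
β = 4 − α = 1.92.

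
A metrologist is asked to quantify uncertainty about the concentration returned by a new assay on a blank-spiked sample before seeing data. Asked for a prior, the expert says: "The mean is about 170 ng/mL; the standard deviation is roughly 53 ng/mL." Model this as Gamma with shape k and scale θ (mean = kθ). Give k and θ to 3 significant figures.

k ≈ 10.3, θ ≈ 16.5

For Gamma(k, scale θ): mean = kθ, variance = kθ², so CV = 1/√k.
CV = SD/mean = 53/170 = 0.3118, hence k = 1/CV² = 10.3.
Then θ = mean/k = 170/10.3 = 16.5.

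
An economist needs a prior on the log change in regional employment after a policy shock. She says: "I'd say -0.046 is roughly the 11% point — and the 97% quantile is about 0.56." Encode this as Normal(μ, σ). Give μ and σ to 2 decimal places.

μ = 0.19, σ = 0.20

The p-quantile of Normal(μ,σ) is μ + z_p·σ, with z_{0.11} = -1.227 and z_{0.97} = 1.881.
Eliminate σ: μ = (z₂·x₁ − z₁·x₂)/(z₂ − z₁) = (1.881·-0.046 − (-1.227)·0.56)/3.107 = 0.19.
Then σ = (x₂ − x₁)/(z₂ − z₁) = (0.56 − -0.046)/3.107 = 0.20.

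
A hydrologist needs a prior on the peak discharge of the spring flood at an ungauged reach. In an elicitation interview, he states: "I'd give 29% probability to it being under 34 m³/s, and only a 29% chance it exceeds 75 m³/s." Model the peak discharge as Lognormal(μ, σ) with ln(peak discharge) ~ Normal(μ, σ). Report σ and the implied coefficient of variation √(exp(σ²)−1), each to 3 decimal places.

σ ≈ 0.715, CV ≈ 0.817

If T ~ Lognormal(μ,σ) then ln T ~ Normal(μ,σ), so the p-quantile of ln T is μ + z_p·σ.
ln(34) = 3.526 and ln(75) = 4.317; z_{0.29} = -0.5534, z_{0.71} = 0.5534.
σ = (4.317 − 3.526)/(0.5534 − (-0.5534)) = 0.715.
μ = 3.526 − (-0.5534)·0.715 = 3.922.
CV = √(exp(σ²)−1) = √(exp(0.5110)−1) = 0.817.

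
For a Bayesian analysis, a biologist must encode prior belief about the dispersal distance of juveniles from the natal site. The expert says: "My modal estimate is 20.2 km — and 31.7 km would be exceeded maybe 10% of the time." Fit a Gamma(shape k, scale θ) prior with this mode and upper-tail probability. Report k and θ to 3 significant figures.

k ≈ 10.2, θ ≈ 2.19

Gamma(k,θ) with k>1 has mode (k−1)θ, so θ = 20.2/(k−1).
Need P(X < 31.7) = 0.9 with θ tied to k this way. Start at k = 2, θ = 20.2: P(X<31.7) ≈ 0.465.
Too low — raise k to concentrate. Iterating converges to k ≈ 10.2.
Then θ = 20.2/(10.2−1) ≈ 2.19.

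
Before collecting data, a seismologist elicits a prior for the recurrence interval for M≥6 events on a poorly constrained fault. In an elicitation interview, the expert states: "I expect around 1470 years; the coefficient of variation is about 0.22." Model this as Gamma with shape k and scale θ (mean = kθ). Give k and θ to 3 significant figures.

For Gamma(k, scale θ): mean = kθ, variance = kθ², so CV = 1/√k.
CV = 0.22, hence k = 1/CV² = 20.7.
Then θ = mean/k = 1470/20.7 = 71.1.

k ≈ 20.7, θ ≈ 71.1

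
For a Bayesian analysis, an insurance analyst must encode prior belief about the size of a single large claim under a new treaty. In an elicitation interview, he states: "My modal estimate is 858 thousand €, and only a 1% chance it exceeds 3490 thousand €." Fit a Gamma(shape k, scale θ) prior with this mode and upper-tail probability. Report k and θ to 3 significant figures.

Gamma(k,θ) with k>1 has mode (k−1)θ, so θ = 858/(k−1).
Need P(X < 3490) = 0.99 with θ tied to k this way. Start at k = 2, θ = 858: P(X<3490) ≈ 0.913.
Too low — raise k to concentrate. Iterating converges to k ≈ 3.11.
Then θ = 858/(3.11−1) ≈ 406.

k ≈ 3.11, θ ≈ 406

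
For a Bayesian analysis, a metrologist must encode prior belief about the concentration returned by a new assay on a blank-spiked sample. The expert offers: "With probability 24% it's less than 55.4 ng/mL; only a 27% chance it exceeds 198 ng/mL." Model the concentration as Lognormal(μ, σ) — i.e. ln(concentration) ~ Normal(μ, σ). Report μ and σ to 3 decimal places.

If T ~ Lognormal(μ,σ) then ln T ~ Normal(μ,σ), so the p-quantile of ln T is μ + z_p·σ.
ln(55.4) = 4.015 and ln(198) = 5.288; z_{0.24} = -0.7063, z_{0.73} = 0.6128.
σ = (5.288 − 4.015)/(0.6128 − (-0.7063)) = 0.966.
μ = 4.015 − (-0.7063)·0.966 = 4.697.

μ ≈ 4.697, σ ≈ 0.966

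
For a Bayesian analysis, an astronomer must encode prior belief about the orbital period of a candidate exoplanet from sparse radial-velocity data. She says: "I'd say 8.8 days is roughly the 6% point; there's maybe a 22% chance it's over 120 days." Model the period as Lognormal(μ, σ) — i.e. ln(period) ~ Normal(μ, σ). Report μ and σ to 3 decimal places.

μ ≈ 3.920, σ ≈ 1.123

If T ~ Lognormal(μ,σ) then ln T ~ Normal(μ,σ), so the p-quantile of ln T is μ + z_p·σ.
ln(8.8) = 2.175 and ln(120) = 4.787; z_{0.06} = -1.555, z_{0.78} = 0.7722.
σ = (4.787 − 2.175)/(0.7722 − (-1.555)) = 1.123.
μ = 2.175 − (-1.555)·1.123 = 3.920.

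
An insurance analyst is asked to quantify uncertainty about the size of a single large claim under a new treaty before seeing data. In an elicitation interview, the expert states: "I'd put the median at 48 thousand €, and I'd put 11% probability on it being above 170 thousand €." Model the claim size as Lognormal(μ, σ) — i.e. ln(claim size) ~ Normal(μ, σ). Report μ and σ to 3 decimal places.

μ ≈ 3.871, σ ≈ 1.031

If T ~ Lognormal(μ,σ) then ln T ~ Normal(μ,σ), so the p-quantile of ln T is μ + z_p·σ.
ln(48) = 3.871 and ln(170) = 5.136; z_{0.5} = 0, z_{0.89} = 1.227.
σ = (5.136 − 3.871)/(1.227 − (0)) = 1.031.
μ = 3.871 − (0)·1.031 = 3.871.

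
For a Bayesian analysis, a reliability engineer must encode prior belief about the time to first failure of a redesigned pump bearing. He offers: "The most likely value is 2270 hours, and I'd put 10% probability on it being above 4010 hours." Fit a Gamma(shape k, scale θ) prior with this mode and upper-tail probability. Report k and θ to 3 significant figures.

k ≈ 6.87, θ ≈ 387

Gamma(k,θ) with k>1 has mode (k−1)θ, so θ = 2270/(k−1).
Need P(X < 4010) = 0.9 with θ tied to k this way. Start at k = 2, θ = 2270: P(X<4010) ≈ 0.527.
Too low — raise k to concentrate. Iterating converges to k ≈ 6.87.
Then θ = 2270/(6.87−1) ≈ 387.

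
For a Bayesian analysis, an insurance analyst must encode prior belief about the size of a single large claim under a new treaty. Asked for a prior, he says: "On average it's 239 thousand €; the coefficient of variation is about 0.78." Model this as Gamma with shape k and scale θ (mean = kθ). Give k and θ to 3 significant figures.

For Gamma(k, scale θ): mean = kθ, variance = kθ², so CV = 1/√k.
CV = 0.78, hence k = 1/CV² = 1.64.
Then θ = mean/k = 239/1.64 = 145.

k ≈ 1.64, θ ≈ 145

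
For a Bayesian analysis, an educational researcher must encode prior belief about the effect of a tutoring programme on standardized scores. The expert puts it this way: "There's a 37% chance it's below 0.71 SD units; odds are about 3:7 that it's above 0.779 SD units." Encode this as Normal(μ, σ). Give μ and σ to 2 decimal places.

μ = 0.74, σ = 0.08

The p-quantile of Normal(μ,σ) is μ + z_p·σ, with z_{0.37} = -0.3319 and z_{0.7} = 0.5244.
Eliminate σ: μ = (z₂·x₁ − z₁·x₂)/(z₂ − z₁) = (0.5244·0.71 − (-0.3319)·0.779)/0.8563 = 0.74.
Then σ = (x₂ − x₁)/(z₂ − z₁) = (0.779 − 0.71)/0.8563 = 0.08.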